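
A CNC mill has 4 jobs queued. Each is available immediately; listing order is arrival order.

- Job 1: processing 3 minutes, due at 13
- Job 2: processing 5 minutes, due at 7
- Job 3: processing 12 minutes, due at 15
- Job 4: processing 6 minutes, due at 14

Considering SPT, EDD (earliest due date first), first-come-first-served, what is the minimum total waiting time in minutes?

25

SPT (increasing processing time): Job 1 Job 2 Job 4 Job 3.
Job 1: waits 0, runs 0→3
Job 2: waits 3, runs 3→8
Job 4: waits 8, runs 8→14
Job 3: waits 14, runs 14→26
Sum = 0+3+8+14 = 25.
EDD (increasing due date): Job 2 Job 1 Job 4 Job 3.
Job 2: waits 0, runs 0→5
Job 1: waits 5, runs 5→8
Job 4: waits 8, runs 8→14
Job 3: waits 14, runs 14→26
Sum = 0+5+8+14 = 27.
FIFO (arrival order): Job 1 Job 2 Job 3 Job 4.
Job 1: waits 0, runs 0→3
Job 2: waits 3, runs 3→8
Job 3: waits 8, runs 8→20
Job 4: waits 20, runs 20→26
Sum = 0+3+8+20 = 31.
SPT 25, EDD 27, FIFO 31 → minimum 25.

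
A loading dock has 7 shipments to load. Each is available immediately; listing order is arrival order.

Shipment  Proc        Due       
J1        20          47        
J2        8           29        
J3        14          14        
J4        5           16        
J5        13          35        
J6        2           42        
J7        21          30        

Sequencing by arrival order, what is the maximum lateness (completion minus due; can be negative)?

FIFO (arrival order): J1 J2 J3 J4 J5 J6 J7.
J1: 0→20, due 47, lateness -27
J2: 20→28, due 29, lateness -1
J3: 28→42, due 14, lateness 28
J4: 42→47, due 16, lateness 31
J5: 47→60, due 35, lateness 25
J6: 60→62, due 42, lateness 20
J7: 62→83, due 30, lateness 53
Maximum = 53.

53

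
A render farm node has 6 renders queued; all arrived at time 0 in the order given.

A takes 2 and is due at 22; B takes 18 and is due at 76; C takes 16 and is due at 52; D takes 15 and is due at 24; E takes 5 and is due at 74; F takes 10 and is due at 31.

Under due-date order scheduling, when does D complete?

EDD (increasing due date): A D F C E B.
A: 0→2
D: 2→17

17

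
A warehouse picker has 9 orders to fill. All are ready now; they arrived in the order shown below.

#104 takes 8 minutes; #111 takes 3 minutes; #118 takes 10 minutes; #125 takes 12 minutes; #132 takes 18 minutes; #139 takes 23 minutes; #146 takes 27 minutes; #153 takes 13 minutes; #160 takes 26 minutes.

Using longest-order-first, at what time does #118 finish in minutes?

129

LPT (decreasing processing time): #146 #160 #139 #132 #153 #125 #118 #104 #111.
#146: 0→27
#160: 27→53
#139: 53→76
#132: 76→94
#153: 94→107
#125: 107→119
#118: 119→129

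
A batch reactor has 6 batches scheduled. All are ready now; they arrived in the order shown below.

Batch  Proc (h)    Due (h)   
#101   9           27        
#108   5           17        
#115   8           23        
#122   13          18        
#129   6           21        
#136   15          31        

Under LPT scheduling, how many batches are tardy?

5

LPT (decreasing processing time): #136 #122 #101 #115 #129 #108.
#136: 0→15, due 31, tardiness 0
#122: 15→28, due 18, tardiness 10
#101: 28→37, due 27, tardiness 10
#115: 37→45, due 23, tardiness 22
#129: 45→51, due 21, tardiness 30
#108: 51→56, due 17, tardiness 39
Late batches: 5.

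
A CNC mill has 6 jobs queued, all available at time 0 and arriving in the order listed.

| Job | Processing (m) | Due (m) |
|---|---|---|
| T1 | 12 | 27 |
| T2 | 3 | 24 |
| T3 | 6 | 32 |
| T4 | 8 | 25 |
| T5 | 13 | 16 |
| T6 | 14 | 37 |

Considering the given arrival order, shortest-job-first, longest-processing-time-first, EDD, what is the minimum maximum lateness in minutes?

FIFO (arrival order): T1 T2 T3 T4 T5 T6.
T1: 0→12, due 27, lateness -15
T2: 12→15, due 24, lateness -9
T3: 15→21, due 32, lateness -11
T4: 21→29, due 25, lateness 4
T5: 29→42, due 16, lateness 26
T6: 42→56, due 37, lateness 19
Maximum = 26.
SPT (increasing processing time): T2 T3 T4 T1 T5 T6.
T2: 0→3, due 24, lateness -21
T3: 3→9, due 32, lateness -23
T4: 9→17, due 25, lateness -8
T1: 17→29, due 27, lateness 2
T5: 29→42, due 16, lateness 26
T6: 42→56, due 37, lateness 19
Maximum = 26.
LPT (decreasing processing time): T6 T5 T1 T4 T3 T2.
T6: 0→14, due 37, lateness -23
T5: 14→27, due 16, lateness 11
T1: 27→39, due 27, lateness 12
T4: 39→47, due 25, lateness 22
T3: 47→53, due 32, lateness 21
T2: 53→56, due 24, lateness 32
Maximum = 32.
EDD (increasing due date): T5 T2 T4 T1 T3 T6.
T5: 0→13, due 16, lateness -3
T2: 13→16, due 24, lateness -8
T4: 16→24, due 25, lateness -1
T1: 24→36, due 27, lateness 9
T3: 36→42, due 32, lateness 10
T6: 42→56, due 37, lateness 19
Maximum = 19.
FIFO 26, SPT 26, LPT 32, EDD 19 → minimum 19.

19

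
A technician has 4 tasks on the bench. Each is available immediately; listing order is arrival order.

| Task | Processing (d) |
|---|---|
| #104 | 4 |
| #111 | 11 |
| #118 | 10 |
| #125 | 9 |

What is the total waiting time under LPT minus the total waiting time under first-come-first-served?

18

LPT (decreasing processing time): #111 #118 #125 #104.
#111: waits 0, runs 0→11
#118: waits 11, runs 11→21
#125: waits 21, runs 21→30
#104: waits 30, runs 30→34
Sum = 0+11+21+30 = 62.
FIFO (arrival order): #104 #111 #118 #125.
#104: waits 0, runs 0→4
#111: waits 4, runs 4→15
#118: waits 15, runs 15→25
#125: waits 25, runs 25→34
Sum = 0+4+15+25 = 44.
Difference = 62 − 44 = 18.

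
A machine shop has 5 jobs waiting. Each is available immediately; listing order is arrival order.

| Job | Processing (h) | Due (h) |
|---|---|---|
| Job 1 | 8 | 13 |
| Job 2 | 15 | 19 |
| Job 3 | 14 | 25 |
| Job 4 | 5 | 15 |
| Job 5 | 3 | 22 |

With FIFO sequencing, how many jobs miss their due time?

4

FIFO (arrival order): Job 1 Job 2 Job 3 Job 4 Job 5.
Job 1: 0→8, due 13, tardiness 0
Job 2: 8→23, due 19, tardiness 4
Job 3: 23→37, due 25, tardiness 12
Job 4: 37→42, due 15, tardiness 27
Job 5: 42→45, due 22, tardiness 23
Late jobs: 4.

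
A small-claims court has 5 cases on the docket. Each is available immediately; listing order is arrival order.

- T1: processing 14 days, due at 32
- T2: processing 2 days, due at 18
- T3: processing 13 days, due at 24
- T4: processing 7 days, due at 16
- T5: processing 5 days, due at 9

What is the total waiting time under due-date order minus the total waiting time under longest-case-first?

-56

EDD (increasing due date): T5 T4 T2 T3 T1.
T5: waits 0, runs 0→5
T4: waits 5, runs 5→12
T2: waits 12, runs 12→14
T3: waits 14, runs 14→27
T1: waits 27, runs 27→41
Sum = 0+5+12+14+27 = 58.
LPT (decreasing processing time): T1 T3 T4 T5 T2.
T1: waits 0, runs 0→14
T3: waits 14, runs 14→27
T4: waits 27, runs 27→34
T5: waits 34, runs 34→39
T2: waits 39, runs 39→41
Sum = 0+14+27+34+39 = 114.
Difference = 58 − 114 = -56.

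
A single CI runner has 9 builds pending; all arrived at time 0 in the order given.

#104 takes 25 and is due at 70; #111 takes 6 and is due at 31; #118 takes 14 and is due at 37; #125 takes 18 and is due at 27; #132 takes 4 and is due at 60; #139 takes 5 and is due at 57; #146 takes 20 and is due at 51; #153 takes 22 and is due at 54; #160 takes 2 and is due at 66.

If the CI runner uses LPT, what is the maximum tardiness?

LPT (decreasing processing time): #104 #153 #146 #125 #118 #111 #139 #132 #160.
#104: 0→25, due 70, tardiness 0
#153: 25→47, due 54, tardiness 0
#146: 47→67, due 51, tardiness 16
#125: 67→85, due 27, tardiness 58
#118: 85→99, due 37, tardiness 62
#111: 99→105, due 31, tardiness 74
#139: 105→110, due 57, tardiness 53
#132: 110→114, due 60, tardiness 54
#160: 114→116, due 66, tardiness 50
Maximum = 74.

74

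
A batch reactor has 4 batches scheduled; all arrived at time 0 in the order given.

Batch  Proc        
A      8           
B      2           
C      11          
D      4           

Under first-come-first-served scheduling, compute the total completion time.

FIFO (arrival order): A B C D.
A: 0→8
B: 8→10
C: 10→21
D: 21→25
Sum = 8+10+21+25 = 64.

64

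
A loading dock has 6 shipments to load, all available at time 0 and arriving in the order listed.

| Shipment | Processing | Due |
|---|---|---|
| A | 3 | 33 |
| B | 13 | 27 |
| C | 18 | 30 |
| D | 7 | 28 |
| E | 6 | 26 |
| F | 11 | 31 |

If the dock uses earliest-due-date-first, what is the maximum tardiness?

25

EDD (increasing due date): E B D C F A.
E: 0→6, due 26, tardiness 0
B: 6→19, due 27, tardiness 0
D: 19→26, due 28, tardiness 0
C: 26→44, due 30, tardiness 14
F: 44→55, due 31, tardiness 24
A: 55→58, due 33, tardiness 25
Maximum = 25.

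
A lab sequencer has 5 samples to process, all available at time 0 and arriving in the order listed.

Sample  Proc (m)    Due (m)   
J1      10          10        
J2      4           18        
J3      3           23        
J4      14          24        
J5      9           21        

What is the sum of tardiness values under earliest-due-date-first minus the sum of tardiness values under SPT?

EDD (increasing due date): J1 J2 J5 J3 J4.
J1: 0→10, due 10, tardiness 0
J2: 10→14, due 18, tardiness 0
J5: 14→23, due 21, tardiness 2
J3: 23→26, due 23, tardiness 3
J4: 26→40, due 24, tardiness 16
Sum = 0+0+2+3+16 = 21.
SPT (increasing processing time): J3 J2 J5 J1 J4.
J3: 0→3, due 23, tardiness 0
J2: 3→7, due 18, tardiness 0
J5: 7→16, due 21, tardiness 0
J1: 16→26, due 10, tardiness 16
J4: 26→40, due 24, tardiness 16
Sum = 0+0+0+16+16 = 32.
Difference = 21 − 32 = -11.

-11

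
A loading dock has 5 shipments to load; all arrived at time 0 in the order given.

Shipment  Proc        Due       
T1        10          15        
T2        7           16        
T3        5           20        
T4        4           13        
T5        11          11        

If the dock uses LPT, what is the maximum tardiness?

LPT (decreasing processing time): T5 T1 T2 T3 T4.
T5: 0→11, due 11, tardiness 0
T1: 11→21, due 15, tardiness 6
T2: 21→28, due 16, tardiness 12
T3: 28→33, due 20, tardiness 13
T4: 33→37, due 13, tardiness 24
Maximum = 24.

24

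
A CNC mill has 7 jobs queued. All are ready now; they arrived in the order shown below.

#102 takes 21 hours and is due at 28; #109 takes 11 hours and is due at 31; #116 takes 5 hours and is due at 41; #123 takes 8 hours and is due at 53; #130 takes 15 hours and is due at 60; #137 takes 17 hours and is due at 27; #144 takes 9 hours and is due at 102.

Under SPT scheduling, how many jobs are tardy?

SPT (increasing processing time): #116 #123 #144 #109 #130 #137 #102.
#116: 0→5, due 41, tardiness 0
#123: 5→13, due 53, tardiness 0
#144: 13→22, due 102, tardiness 0
#109: 22→33, due 31, tardiness 2
#130: 33→48, due 60, tardiness 0
#137: 48→65, due 27, tardiness 38
#102: 65→86, due 28, tardiness 58
Late jobs: 3.

3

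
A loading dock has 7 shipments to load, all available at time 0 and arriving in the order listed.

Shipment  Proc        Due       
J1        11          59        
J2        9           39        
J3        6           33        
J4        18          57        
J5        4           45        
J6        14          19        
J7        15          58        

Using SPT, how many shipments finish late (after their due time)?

SPT (increasing processing time): J5 J3 J2 J1 J6 J7 J4.
J5: 0→4, due 45, tardiness 0
J3: 4→10, due 33, tardiness 0
J2: 10→19, due 39, tardiness 0
J1: 19→30, due 59, tardiness 0
J6: 30→44, due 19, tardiness 25
J7: 44→59, due 58, tardiness 1
J4: 59→77, due 57, tardiness 20
Late shipments: 3.

3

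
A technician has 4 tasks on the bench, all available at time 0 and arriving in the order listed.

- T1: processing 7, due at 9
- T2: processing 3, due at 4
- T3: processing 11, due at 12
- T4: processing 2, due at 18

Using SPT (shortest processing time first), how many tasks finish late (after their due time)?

SPT (increasing processing time): T4 T2 T1 T3.
T4: 0→2, due 18, tardiness 0
T2: 2→5, due 4, tardiness 1
T1: 5→12, due 9, tardiness 3
T3: 12→23, due 12, tardiness 11
Late tasks: 3.

3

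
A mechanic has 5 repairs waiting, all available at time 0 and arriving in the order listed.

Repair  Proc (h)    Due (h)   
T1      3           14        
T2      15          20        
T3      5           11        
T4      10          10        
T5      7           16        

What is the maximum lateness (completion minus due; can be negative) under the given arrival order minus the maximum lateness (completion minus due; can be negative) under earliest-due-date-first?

4

FIFO (arrival order): T1 T2 T3 T4 T5.
T1: 0→3, due 14, lateness -11
T2: 3→18, due 20, lateness -2
T3: 18→23, due 11, lateness 12
T4: 23→33, due 10, lateness 23
T5: 33→40, due 16, lateness 24
Maximum = 24.
EDD (increasing due date): T4 T3 T1 T5 T2.
T4: 0→10, due 10, lateness 0
T3: 10→15, due 11, lateness 4
T1: 15→18, due 14, lateness 4
T5: 18→25, due 16, lateness 9
T2: 25→40, due 20, lateness 20
Maximum = 20.
Difference = 24 − 20 = 4.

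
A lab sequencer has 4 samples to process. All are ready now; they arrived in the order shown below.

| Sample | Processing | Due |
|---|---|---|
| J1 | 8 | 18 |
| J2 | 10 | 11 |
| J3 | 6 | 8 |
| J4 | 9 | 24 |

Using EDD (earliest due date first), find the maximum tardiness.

EDD (increasing due date): J3 J2 J1 J4.
J3: 0→6, due 8, tardiness 0
J2: 6→16, due 11, tardiness 5
J1: 16→24, due 18, tardiness 6
J4: 24→33, due 24, tardiness 9
Maximum = 9.

9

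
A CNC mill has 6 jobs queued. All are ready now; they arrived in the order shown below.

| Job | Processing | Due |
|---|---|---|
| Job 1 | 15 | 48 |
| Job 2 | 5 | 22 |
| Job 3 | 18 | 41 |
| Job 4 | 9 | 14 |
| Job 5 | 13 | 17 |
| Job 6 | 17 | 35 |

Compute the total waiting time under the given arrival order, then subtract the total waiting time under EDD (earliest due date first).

FIFO (arrival order): Job 1 Job 2 Job 3 Job 4 Job 5 Job 6.
Job 1: waits 0, runs 0→15
Job 2: waits 15, runs 15→20
Job 3: waits 20, runs 20→38
Job 4: waits 38, runs 38→47
Job 5: waits 47, runs 47→60
Job 6: waits 60, runs 60→77
Sum = 0+15+20+38+47+60 = 180.
EDD (increasing due date): Job 4 Job 5 Job 2 Job 6 Job 3 Job 1.
Job 4: waits 0, runs 0→9
Job 5: waits 9, runs 9→22
Job 2: waits 22, runs 22→27
Job 6: waits 27, runs 27→44
Job 3: waits 44, runs 44→62
Job 1: waits 62, runs 62→77
Sum = 0+9+22+27+44+62 = 164.
Difference = 180 − 164 = 16.

16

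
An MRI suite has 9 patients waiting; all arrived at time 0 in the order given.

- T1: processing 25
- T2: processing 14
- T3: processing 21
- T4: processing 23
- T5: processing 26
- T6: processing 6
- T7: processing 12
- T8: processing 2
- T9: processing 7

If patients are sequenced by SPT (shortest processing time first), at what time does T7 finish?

SPT (increasing processing time): T8 T6 T9 T7 T2 T3 T4 T1 T5.
T8: 0→2
T6: 2→8
T9: 8→15
T7: 15→27

27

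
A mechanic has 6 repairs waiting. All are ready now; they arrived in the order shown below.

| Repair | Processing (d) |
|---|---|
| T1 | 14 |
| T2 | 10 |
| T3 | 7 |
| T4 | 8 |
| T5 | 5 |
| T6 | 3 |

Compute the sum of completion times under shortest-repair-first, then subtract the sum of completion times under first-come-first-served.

SPT (increasing processing time): T6 T5 T3 T4 T2 T1.
T6: 0→3
T5: 3→8
T3: 8→15
T4: 15→23
T2: 23→33
T1: 33→47
Sum = 3+8+15+23+33+47 = 129.
FIFO (arrival order): T1 T2 T3 T4 T5 T6.
T1: 0→14
T2: 14→24
T3: 24→31
T4: 31→39
T5: 39→44
T6: 44→47
Sum = 14+24+31+39+44+47 = 199.
Difference = 129 − 199 = -70.

-70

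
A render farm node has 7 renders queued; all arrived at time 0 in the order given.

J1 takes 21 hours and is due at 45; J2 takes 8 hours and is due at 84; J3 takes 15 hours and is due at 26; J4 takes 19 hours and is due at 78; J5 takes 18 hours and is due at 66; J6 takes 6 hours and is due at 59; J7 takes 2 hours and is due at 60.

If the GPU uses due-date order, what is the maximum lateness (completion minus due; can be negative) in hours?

EDD (increasing due date): J3 J1 J6 J7 J5 J4 J2.
J3: 0→15, due 26, lateness -11
J1: 15→36, due 45, lateness -9
J6: 36→42, due 59, lateness -17
J7: 42→44, due 60, lateness -16
J5: 44→62, due 66, lateness -4
J4: 62→81, due 78, lateness 3
J2: 81→89, due 84, lateness 5
Maximum = 5.

5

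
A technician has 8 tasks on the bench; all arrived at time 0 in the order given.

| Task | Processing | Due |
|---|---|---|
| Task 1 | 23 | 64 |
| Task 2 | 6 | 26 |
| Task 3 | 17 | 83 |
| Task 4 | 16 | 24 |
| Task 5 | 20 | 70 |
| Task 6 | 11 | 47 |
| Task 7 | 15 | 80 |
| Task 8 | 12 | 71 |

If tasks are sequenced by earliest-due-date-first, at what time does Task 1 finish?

EDD (increasing due date): Task 4 Task 2 Task 6 Task 1 Task 5 Task 8 Task 7 Task 3.
Task 4: 0→16
Task 2: 16→22
Task 6: 22→33
Task 1: 33→56

56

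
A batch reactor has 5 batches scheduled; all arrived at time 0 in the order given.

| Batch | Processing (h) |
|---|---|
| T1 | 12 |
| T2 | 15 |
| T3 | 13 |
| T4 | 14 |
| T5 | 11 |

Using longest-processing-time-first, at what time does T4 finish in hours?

LPT (decreasing processing time): T2 T4 T3 T1 T5.
T2: 0→15
T4: 15→29

29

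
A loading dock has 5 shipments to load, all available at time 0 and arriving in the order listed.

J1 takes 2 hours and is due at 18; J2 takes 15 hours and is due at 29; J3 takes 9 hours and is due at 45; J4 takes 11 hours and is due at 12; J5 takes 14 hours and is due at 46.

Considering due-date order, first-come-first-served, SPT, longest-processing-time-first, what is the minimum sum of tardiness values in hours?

5

EDD (increasing due date): J4 J1 J2 J3 J5.
J4: 0→11, due 12, tardiness 0
J1: 11→13, due 18, tardiness 0
J2: 13→28, due 29, tardiness 0
J3: 28→37, due 45, tardiness 0
J5: 37→51, due 46, tardiness 5
Sum = 0+0+0+0+5 = 5.
FIFO (arrival order): J1 J2 J3 J4 J5.
J1: 0→2, due 18, tardiness 0
J2: 2→17, due 29, tardiness 0
J3: 17→26, due 45, tardiness 0
J4: 26→37, due 12, tardiness 25
J5: 37→51, due 46, tardiness 5
Sum = 0+0+0+25+5 = 30.
SPT (increasing processing time): J1 J3 J4 J5 J2.
J1: 0→2, due 18, tardiness 0
J3: 2→11, due 45, tardiness 0
J4: 11→22, due 12, tardiness 10
J5: 22→36, due 46, tardiness 0
J2: 36→51, due 29, tardiness 22
Sum = 0+0+10+0+22 = 32.
LPT (decreasing processing time): J2 J5 J4 J3 J1.
J2: 0→15, due 29, tardiness 0
J5: 15→29, due 46, tardiness 0
J4: 29→40, due 12, tardiness 28
J3: 40→49, due 45, tardiness 4
J1: 49→51, due 18, tardiness 33
Sum = 0+0+28+4+33 = 65.
EDD 5, FIFO 30, SPT 32, LPT 65 → minimum 5.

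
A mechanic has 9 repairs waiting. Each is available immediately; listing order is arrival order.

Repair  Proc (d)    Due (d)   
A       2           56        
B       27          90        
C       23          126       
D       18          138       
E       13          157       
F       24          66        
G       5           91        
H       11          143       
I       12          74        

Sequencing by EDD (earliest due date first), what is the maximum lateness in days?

-21

EDD (increasing due date): A F I B G C D H E.
A: 0→2, due 56, lateness -54
F: 2→26, due 66, lateness -40
I: 26→38, due 74, lateness -36
B: 38→65, due 90, lateness -25
G: 65→70, due 91, lateness -21
C: 70→93, due 126, lateness -33
D: 93→111, due 138, lateness -27
H: 111→122, due 143, lateness -21
E: 122→135, due 157, lateness -22
Maximum = -21.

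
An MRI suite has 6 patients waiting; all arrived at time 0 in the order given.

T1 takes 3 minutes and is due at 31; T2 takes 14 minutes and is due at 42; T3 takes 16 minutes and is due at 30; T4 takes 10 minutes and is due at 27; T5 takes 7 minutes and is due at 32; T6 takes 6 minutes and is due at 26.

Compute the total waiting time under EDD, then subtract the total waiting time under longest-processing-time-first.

EDD (increasing due date): T6 T4 T3 T1 T5 T2.
T6: waits 0, runs 0→6
T4: waits 6, runs 6→16
T3: waits 16, runs 16→32
T1: waits 32, runs 32→35
T5: waits 35, runs 35→42
T2: waits 42, runs 42→56
Sum = 0+6+16+32+35+42 = 131.
LPT (decreasing processing time): T3 T2 T4 T5 T6 T1.
T3: waits 0, runs 0→16
T2: waits 16, runs 16→30
T4: waits 30, runs 30→40
T5: waits 40, runs 40→47
T6: waits 47, runs 47→53
T1: waits 53, runs 53→56
Sum = 0+16+30+40+47+53 = 186.
Difference = 131 − 186 = -55.

-55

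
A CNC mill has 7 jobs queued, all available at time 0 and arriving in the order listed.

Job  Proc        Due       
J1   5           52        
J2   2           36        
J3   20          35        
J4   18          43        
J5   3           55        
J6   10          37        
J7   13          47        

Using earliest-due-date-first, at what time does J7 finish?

63

EDD (increasing due date): J3 J2 J6 J4 J7 J1 J5.
J3: 0→20
J2: 20→22
J6: 22→32
J4: 32→50
J7: 50→63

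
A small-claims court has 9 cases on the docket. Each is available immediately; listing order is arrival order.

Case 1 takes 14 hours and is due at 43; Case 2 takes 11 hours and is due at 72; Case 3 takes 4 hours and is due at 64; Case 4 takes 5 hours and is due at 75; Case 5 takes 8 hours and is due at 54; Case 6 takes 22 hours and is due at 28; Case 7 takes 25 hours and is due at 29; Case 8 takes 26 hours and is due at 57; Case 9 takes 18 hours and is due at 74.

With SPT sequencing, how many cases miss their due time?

SPT (increasing processing time): Case 3 Case 4 Case 5 Case 2 Case 1 Case 9 Case 6 Case 7 Case 8.
Case 3: 0→4, due 64, tardiness 0
Case 4: 4→9, due 75, tardiness 0
Case 5: 9→17, due 54, tardiness 0
Case 2: 17→28, due 72, tardiness 0
Case 1: 28→42, due 43, tardiness 0
Case 9: 42→60, due 74, tardiness 0
Case 6: 60→82, due 28, tardiness 54
Case 7: 82→107, due 29, tardiness 78
Case 8: 107→133, due 57, tardiness 76
Late cases: 3.

3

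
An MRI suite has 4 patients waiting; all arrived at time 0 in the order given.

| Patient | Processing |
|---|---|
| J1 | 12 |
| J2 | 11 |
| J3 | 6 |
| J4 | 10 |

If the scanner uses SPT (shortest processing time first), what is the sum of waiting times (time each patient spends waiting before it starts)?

SPT (increasing processing time): J3 J4 J2 J1.
J3: waits 0, runs 0→6
J4: waits 6, runs 6→16
J2: waits 16, runs 16→27
J1: waits 27, runs 27→39
Sum = 0+6+16+27 = 49.

49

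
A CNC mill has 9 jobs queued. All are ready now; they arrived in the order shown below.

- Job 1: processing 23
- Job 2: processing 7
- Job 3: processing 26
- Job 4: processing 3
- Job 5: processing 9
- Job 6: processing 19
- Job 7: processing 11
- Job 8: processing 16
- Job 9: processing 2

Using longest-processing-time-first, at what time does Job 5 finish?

LPT (decreasing processing time): Job 3 Job 1 Job 6 Job 8 Job 7 Job 5 Job 2 Job 4 Job 9.
Job 3: 0→26
Job 1: 26→49
Job 6: 49→68
Job 8: 68→84
Job 7: 84→95
Job 5: 95→104

104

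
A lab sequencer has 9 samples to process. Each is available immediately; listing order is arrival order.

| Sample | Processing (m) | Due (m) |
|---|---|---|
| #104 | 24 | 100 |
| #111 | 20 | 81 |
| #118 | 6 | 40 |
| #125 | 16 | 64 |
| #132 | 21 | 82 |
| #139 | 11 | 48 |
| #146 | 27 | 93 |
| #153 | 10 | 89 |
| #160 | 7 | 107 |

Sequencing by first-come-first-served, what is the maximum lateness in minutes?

50

FIFO (arrival order): #104 #111 #118 #125 #132 #139 #146 #153 #160.
#104: 0→24, due 100, lateness -76
#111: 24→44, due 81, lateness -37
#118: 44→50, due 40, lateness 10
#125: 50→66, due 64, lateness 2
#132: 66→87, due 82, lateness 5
#139: 87→98, due 48, lateness 50
#146: 98→125, due 93, lateness 32
#153: 125→135, due 89, lateness 46
#160: 135→142, due 107, lateness 35
Maximum = 50.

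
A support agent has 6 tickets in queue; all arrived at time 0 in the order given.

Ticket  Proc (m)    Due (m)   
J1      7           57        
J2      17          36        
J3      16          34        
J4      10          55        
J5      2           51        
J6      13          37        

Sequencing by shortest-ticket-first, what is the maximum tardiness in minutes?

SPT (increasing processing time): J5 J1 J4 J6 J3 J2.
J5: 0→2, due 51, tardiness 0
J1: 2→9, due 57, tardiness 0
J4: 9→19, due 55, tardiness 0
J6: 19→32, due 37, tardiness 0
J3: 32→48, due 34, tardiness 14
J2: 48→65, due 36, tardiness 29
Maximum = 29.

29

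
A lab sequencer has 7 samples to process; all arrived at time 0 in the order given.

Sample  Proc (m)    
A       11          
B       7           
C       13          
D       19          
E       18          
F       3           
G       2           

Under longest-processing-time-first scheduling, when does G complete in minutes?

LPT (decreasing processing time): D E C A B F G.
D: 0→19
E: 19→37
C: 37→50
A: 50→61
B: 61→68
F: 68→71
G: 71→73

73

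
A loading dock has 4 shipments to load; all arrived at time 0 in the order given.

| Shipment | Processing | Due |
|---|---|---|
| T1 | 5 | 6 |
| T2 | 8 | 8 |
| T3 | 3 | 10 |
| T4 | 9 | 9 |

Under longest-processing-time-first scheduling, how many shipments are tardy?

LPT (decreasing processing time): T4 T2 T1 T3.
T4: 0→9, due 9, tardiness 0
T2: 9→17, due 8, tardiness 9
T1: 17→22, due 6, tardiness 16
T3: 22→25, due 10, tardiness 15
Late shipments: 3.

3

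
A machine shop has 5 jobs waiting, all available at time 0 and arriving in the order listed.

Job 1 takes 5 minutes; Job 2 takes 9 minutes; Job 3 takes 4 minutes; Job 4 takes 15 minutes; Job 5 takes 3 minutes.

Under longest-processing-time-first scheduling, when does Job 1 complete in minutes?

LPT (decreasing processing time): Job 4 Job 2 Job 1 Job 3 Job 5.
Job 4: 0→15
Job 2: 15→24
Job 1: 24→29

29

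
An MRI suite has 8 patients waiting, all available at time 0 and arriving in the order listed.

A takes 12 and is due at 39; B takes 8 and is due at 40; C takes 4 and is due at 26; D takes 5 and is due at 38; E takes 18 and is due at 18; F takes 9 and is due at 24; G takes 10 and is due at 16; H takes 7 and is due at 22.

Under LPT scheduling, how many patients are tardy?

6

LPT (decreasing processing time): E A G F B H D C.
E: 0→18, due 18, tardiness 0
A: 18→30, due 39, tardiness 0
G: 30→40, due 16, tardiness 24
F: 40→49, due 24, tardiness 25
B: 49→57, due 40, tardiness 17
H: 57→64, due 22, tardiness 42
D: 64→69, due 38, tardiness 31
C: 69→73, due 26, tardiness 47
Late patients: 6.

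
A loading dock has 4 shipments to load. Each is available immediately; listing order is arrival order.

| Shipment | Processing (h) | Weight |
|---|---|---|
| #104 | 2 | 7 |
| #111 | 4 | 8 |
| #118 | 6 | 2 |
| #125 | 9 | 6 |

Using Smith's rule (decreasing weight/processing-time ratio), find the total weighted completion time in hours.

WSPT (decreasing weight/processing-time ratio): #104 #111 #125 #118.
#104: finishes 2, weight 7, w·C = 14
#111: finishes 6, weight 8, w·C = 48
#125: finishes 15, weight 6, w·C = 90
#118: finishes 21, weight 2, w·C = 42
Sum = 14+48+90+42 = 194.

194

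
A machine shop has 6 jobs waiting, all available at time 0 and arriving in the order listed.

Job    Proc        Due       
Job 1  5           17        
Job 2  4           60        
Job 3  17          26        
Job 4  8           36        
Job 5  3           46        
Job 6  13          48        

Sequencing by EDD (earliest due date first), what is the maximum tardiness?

0

EDD (increasing due date): Job 1 Job 3 Job 4 Job 5 Job 6 Job 2.
Job 1: 0→5, due 17, tardiness 0
Job 3: 5→22, due 26, tardiness 0
Job 4: 22→30, due 36, tardiness 0
Job 5: 30→33, due 46, tardiness 0
Job 6: 33→46, due 48, tardiness 0
Job 2: 46→50, due 60, tardiness 0
Maximum = 0.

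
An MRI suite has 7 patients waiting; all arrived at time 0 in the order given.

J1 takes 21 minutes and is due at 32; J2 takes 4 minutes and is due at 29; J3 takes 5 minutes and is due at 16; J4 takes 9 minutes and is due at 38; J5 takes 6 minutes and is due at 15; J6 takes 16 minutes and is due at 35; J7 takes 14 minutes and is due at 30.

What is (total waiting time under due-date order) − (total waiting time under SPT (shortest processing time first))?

33

EDD (increasing due date): J5 J3 J2 J7 J1 J6 J4.
J5: waits 0, runs 0→6
J3: waits 6, runs 6→11
J2: waits 11, runs 11→15
J7: waits 15, runs 15→29
J1: waits 29, runs 29→50
J6: waits 50, runs 50→66
J4: waits 66, runs 66→75
Sum = 0+6+11+15+29+50+66 = 177.
SPT (increasing processing time): J2 J3 J5 J4 J7 J6 J1.
J2: waits 0, runs 0→4
J3: waits 4, runs 4→9
J5: waits 9, runs 9→15
J4: waits 15, runs 15→24
J7: waits 24, runs 24→38
J6: waits 38, runs 38→54
J1: waits 54, runs 54→75
Sum = 0+4+9+15+24+38+54 = 144.
Difference = 177 − 144 = 33.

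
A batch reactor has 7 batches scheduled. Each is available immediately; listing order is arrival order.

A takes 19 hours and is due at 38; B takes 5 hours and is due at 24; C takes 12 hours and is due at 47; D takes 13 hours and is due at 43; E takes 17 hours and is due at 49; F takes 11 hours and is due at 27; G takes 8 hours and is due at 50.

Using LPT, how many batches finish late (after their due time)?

5

LPT (decreasing processing time): A E D C F G B.
A: 0→19, due 38, tardiness 0
E: 19→36, due 49, tardiness 0
D: 36→49, due 43, tardiness 6
C: 49→61, due 47, tardiness 14
F: 61→72, due 27, tardiness 45
G: 72→80, due 50, tardiness 30
B: 80→85, due 24, tardiness 61
Late batches: 5.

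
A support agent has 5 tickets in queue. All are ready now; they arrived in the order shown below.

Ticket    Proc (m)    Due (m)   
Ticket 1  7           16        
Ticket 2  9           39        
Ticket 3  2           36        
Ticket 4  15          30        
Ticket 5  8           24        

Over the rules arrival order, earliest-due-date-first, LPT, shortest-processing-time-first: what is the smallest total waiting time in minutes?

54

FIFO (arrival order): Ticket 1 Ticket 2 Ticket 3 Ticket 4 Ticket 5.
Ticket 1: waits 0, runs 0→7
Ticket 2: waits 7, runs 7→16
Ticket 3: waits 16, runs 16→18
Ticket 4: waits 18, runs 18→33
Ticket 5: waits 33, runs 33→41
Sum = 0+7+16+18+33 = 74.
EDD (increasing due date): Ticket 1 Ticket 5 Ticket 4 Ticket 3 Ticket 2.
Ticket 1: waits 0, runs 0→7
Ticket 5: waits 7, runs 7→15
Ticket 4: waits 15, runs 15→30
Ticket 3: waits 30, runs 30→32
Ticket 2: waits 32, runs 32→41
Sum = 0+7+15+30+32 = 84.
LPT (decreasing processing time): Ticket 4 Ticket 2 Ticket 5 Ticket 1 Ticket 3.
Ticket 4: waits 0, runs 0→15
Ticket 2: waits 15, runs 15→24
Ticket 5: waits 24, runs 24→32
Ticket 1: waits 32, runs 32→39
Ticket 3: waits 39, runs 39→41
Sum = 0+15+24+32+39 = 110.
SPT (increasing processing time): Ticket 3 Ticket 1 Ticket 5 Ticket 2 Ticket 4.
Ticket 3: waits 0, runs 0→2
Ticket 1: waits 2, runs 2→9
Ticket 5: waits 9, runs 9→17
Ticket 2: waits 17, runs 17→26
Ticket 4: waits 26, runs 26→41
Sum = 0+2+9+17+26 = 54.
FIFO 74, EDD 84, LPT 110, SPT 54 → minimum 54.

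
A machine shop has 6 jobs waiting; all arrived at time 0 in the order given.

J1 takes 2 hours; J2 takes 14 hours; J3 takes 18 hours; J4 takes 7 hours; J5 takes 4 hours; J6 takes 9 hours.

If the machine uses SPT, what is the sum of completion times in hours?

SPT (increasing processing time): J1 J5 J4 J6 J2 J3.
J1: 0→2
J5: 2→6
J4: 6→13
J6: 13→22
J2: 22→36
J3: 36→54
Sum = 2+6+13+22+36+54 = 133.

133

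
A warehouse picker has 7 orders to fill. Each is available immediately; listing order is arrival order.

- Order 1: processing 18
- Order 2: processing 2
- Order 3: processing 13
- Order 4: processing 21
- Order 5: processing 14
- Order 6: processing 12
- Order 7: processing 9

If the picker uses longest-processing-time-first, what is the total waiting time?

LPT (decreasing processing time): Order 4 Order 1 Order 5 Order 3 Order 6 Order 7 Order 2.
Order 4: waits 0, runs 0→21
Order 1: waits 21, runs 21→39
Order 5: waits 39, runs 39→53
Order 3: waits 53, runs 53→66
Order 6: waits 66, runs 66→78
Order 7: waits 78, runs 78→87
Order 2: waits 87, runs 87→89
Sum = 0+21+39+53+66+78+87 = 344.

344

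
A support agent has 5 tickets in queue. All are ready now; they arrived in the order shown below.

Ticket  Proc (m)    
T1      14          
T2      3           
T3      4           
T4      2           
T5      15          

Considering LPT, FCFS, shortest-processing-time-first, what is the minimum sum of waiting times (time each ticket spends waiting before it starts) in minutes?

39

LPT (decreasing processing time): T5 T1 T3 T2 T4.
T5: waits 0, runs 0→15
T1: waits 15, runs 15→29
T3: waits 29, runs 29→33
T2: waits 33, runs 33→36
T4: waits 36, runs 36→38
Sum = 0+15+29+33+36 = 113.
FIFO (arrival order): T1 T2 T3 T4 T5.
T1: waits 0, runs 0→14
T2: waits 14, runs 14→17
T3: waits 17, runs 17→21
T4: waits 21, runs 21→23
T5: waits 23, runs 23→38
Sum = 0+14+17+21+23 = 75.
SPT (increasing processing time): T4 T2 T3 T1 T5.
T4: waits 0, runs 0→2
T2: waits 2, runs 2→5
T3: waits 5, runs 5→9
T1: waits 9, runs 9→23
T5: waits 23, runs 23→38
Sum = 0+2+5+9+23 = 39.
LPT 113, FIFO 75, SPT 39 → minimum 39.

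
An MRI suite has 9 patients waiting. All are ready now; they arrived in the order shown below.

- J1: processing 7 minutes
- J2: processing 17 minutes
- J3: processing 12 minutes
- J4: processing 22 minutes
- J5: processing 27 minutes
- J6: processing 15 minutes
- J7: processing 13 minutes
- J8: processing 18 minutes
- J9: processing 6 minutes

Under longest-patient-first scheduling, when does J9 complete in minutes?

137

LPT (decreasing processing time): J5 J4 J8 J2 J6 J7 J3 J1 J9.
J5: 0→27
J4: 27→49
J8: 49→67
J2: 67→84
J6: 84→99
J7: 99→112
J3: 112→124
J1: 124→131
J9: 131→137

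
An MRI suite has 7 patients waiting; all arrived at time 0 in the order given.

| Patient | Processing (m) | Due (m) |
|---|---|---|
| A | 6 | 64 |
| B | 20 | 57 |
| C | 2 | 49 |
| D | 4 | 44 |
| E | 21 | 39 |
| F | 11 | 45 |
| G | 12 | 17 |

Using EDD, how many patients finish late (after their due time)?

EDD (increasing due date): G E D F C B A.
G: 0→12, due 17, tardiness 0
E: 12→33, due 39, tardiness 0
D: 33→37, due 44, tardiness 0
F: 37→48, due 45, tardiness 3
C: 48→50, due 49, tardiness 1
B: 50→70, due 57, tardiness 13
A: 70→76, due 64, tardiness 12
Late patients: 4.

4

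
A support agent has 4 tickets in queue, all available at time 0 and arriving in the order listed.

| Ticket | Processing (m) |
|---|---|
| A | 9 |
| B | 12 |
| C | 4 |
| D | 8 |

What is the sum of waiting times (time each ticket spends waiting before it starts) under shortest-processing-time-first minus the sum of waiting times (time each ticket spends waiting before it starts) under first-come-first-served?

SPT (increasing processing time): C D A B.
C: waits 0, runs 0→4
D: waits 4, runs 4→12
A: waits 12, runs 12→21
B: waits 21, runs 21→33
Sum = 0+4+12+21 = 37.
FIFO (arrival order): A B C D.
A: waits 0, runs 0→9
B: waits 9, runs 9→21
C: waits 21, runs 21→25
D: waits 25, runs 25→33
Sum = 0+9+21+25 = 55.
Difference = 37 − 55 = -18.

-18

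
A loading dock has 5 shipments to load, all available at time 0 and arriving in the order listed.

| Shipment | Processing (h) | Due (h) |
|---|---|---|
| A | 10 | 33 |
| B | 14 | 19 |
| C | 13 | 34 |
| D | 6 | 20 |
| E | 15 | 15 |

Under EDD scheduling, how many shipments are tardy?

EDD (increasing due date): E B D A C.
E: 0→15, due 15, tardiness 0
B: 15→29, due 19, tardiness 10
D: 29→35, due 20, tardiness 15
A: 35→45, due 33, tardiness 12
C: 45→58, due 34, tardiness 24
Late shipments: 4.

4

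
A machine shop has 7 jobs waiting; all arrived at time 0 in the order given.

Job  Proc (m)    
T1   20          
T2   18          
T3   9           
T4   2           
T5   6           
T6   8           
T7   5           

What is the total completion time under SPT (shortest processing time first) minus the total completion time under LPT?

SPT (increasing processing time): T4 T7 T5 T6 T3 T2 T1.
T4: 0→2
T7: 2→7
T5: 7→13
T6: 13→21
T3: 21→30
T2: 30→48
T1: 48→68
Sum = 2+7+13+21+30+48+68 = 189.
LPT (decreasing processing time): T1 T2 T3 T6 T5 T7 T4.
T1: 0→20
T2: 20→38
T3: 38→47
T6: 47→55
T5: 55→61
T7: 61→66
T4: 66→68
Sum = 20+38+47+55+61+66+68 = 355.
Difference = 189 − 355 = -166.

-166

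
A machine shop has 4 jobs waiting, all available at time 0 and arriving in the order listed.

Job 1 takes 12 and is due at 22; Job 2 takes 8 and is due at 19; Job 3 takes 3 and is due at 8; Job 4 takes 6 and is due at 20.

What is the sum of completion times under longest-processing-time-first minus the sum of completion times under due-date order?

LPT (decreasing processing time): Job 1 Job 2 Job 4 Job 3.
Job 1: 0→12
Job 2: 12→20
Job 4: 20→26
Job 3: 26→29
Sum = 12+20+26+29 = 87.
EDD (increasing due date): Job 3 Job 2 Job 4 Job 1.
Job 3: 0→3
Job 2: 3→11
Job 4: 11→17
Job 1: 17→29
Sum = 3+11+17+29 = 60.
Difference = 87 − 60 = 27.

27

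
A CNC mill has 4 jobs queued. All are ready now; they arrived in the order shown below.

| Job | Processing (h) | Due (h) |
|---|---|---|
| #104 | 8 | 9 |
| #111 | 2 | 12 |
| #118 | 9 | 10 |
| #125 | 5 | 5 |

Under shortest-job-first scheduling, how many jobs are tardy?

SPT (increasing processing time): #111 #125 #104 #118.
#111: 0→2, due 12, tardiness 0
#125: 2→7, due 5, tardiness 2
#104: 7→15, due 9, tardiness 6
#118: 15→24, due 10, tardiness 14
Late jobs: 3.

3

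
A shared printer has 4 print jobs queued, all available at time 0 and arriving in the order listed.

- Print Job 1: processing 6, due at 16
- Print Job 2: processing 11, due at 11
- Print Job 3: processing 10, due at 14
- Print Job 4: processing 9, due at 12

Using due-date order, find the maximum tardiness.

EDD (increasing due date): Print Job 2 Print Job 4 Print Job 3 Print Job 1.
Print Job 2: 0→11, due 11, tardiness 0
Print Job 4: 11→20, due 12, tardiness 8
Print Job 3: 20→30, due 14, tardiness 16
Print Job 1: 30→36, due 16, tardiness 20
Maximum = 20.

20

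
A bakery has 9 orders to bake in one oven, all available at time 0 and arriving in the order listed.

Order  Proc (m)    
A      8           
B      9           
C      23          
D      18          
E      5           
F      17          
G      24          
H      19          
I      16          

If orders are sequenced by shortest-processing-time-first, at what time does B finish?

SPT (increasing processing time): E A B I F D H C G.
E: 0→5
A: 5→13
B: 13→22

22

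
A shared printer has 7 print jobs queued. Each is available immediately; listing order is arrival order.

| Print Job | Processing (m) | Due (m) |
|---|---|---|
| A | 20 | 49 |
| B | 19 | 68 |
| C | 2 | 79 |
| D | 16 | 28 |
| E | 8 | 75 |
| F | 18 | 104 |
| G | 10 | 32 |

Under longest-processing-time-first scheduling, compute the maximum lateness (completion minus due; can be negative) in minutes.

LPT (decreasing processing time): A B F D G E C.
A: 0→20, due 49, lateness -29
B: 20→39, due 68, lateness -29
F: 39→57, due 104, lateness -47
D: 57→73, due 28, lateness 45
G: 73→83, due 32, lateness 51
E: 83→91, due 75, lateness 16
C: 91→93, due 79, lateness 14
Maximum = 51.

51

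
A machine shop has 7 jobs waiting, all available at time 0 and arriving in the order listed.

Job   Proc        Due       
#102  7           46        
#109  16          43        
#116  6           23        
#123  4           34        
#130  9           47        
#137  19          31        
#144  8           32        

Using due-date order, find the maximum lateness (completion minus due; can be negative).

22

EDD (increasing due date): #116 #137 #144 #123 #109 #102 #130.
#116: 0→6, due 23, lateness -17
#137: 6→25, due 31, lateness -6
#144: 25→33, due 32, lateness 1
#123: 33→37, due 34, lateness 3
#109: 37→53, due 43, lateness 10
#102: 53→60, due 46, lateness 14
#130: 60→69, due 47, lateness 22
Maximum = 22.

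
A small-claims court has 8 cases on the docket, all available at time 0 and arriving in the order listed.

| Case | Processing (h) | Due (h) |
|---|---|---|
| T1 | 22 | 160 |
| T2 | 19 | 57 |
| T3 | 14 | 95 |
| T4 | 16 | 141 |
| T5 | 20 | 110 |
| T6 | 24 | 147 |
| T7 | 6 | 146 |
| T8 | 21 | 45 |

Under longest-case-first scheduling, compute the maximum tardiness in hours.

LPT (decreasing processing time): T6 T1 T8 T5 T2 T4 T3 T7.
T6: 0→24, due 147, tardiness 0
T1: 24→46, due 160, tardiness 0
T8: 46→67, due 45, tardiness 22
T5: 67→87, due 110, tardiness 0
T2: 87→106, due 57, tardiness 49
T4: 106→122, due 141, tardiness 0
T3: 122→136, due 95, tardiness 41
T7: 136→142, due 146, tardiness 0
Maximum = 49.

49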